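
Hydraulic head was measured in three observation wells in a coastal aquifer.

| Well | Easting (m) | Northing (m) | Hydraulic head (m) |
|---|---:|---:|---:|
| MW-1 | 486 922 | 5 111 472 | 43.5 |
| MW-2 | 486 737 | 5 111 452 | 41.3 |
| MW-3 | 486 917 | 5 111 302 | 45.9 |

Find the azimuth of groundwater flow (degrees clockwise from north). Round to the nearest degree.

317°

With h = a·x + b·y + c and MW-1 as origin, the differences give:
  (-185)·a + (-20)·b = -2.2
  (-5)·a + (-170)·b = +2.4
Eliminate b (×(-170) and ×(-20), subtract): 31350·a = 422.00 → a = ∂h/∂x = +0.01346
Back-substitute: b = ∂h/∂y = -0.01451.
Flow direction (−∇h) has components (-0.01346 E, +0.01451 N).
Azimuth = atan2(E, N) = atan2(-0.01346, +0.01451) = 317.2° ≈ 317°.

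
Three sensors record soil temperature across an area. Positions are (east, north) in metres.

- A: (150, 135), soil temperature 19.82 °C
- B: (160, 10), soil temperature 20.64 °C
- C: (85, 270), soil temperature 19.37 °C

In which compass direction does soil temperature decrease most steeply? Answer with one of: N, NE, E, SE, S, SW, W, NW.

NE

Differences from A: to B (Δx, Δy, Δh) = (10, -125, +0.82); to C = (-65, 135, -0.45).
Determinant of the coordinate differences = 10·135 − (-65)·(-125) = -6775.
∂T/∂x = [(+0.82)·135 − (-0.45)·(-125)] / -6775 = -0.008037
∂T/∂y = [10·(-0.45) − (-65)·(+0.82)] / -6775 = -0.007203
Steepest decrease is along −∇f = (+0.008037 E, +0.007203 N) → northeast.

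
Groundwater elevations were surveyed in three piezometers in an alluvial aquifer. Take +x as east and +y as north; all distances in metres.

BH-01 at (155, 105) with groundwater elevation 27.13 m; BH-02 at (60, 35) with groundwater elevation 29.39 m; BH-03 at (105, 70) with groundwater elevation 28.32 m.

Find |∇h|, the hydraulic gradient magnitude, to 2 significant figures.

0.024

With h = a·x + b·y + c and BH-01 as origin, the differences give:
  (-95)·a + (-70)·b = +2.26
  (-50)·a + (-35)·b = +1.19
Eliminate b (×(-35) and ×(-70), subtract): -175·a = 4.200 → a = ∂h/∂x = -0.02400
Back-substitute: b = ∂h/∂y = +0.0002857.
|∇h| = √(-0.02400² + 0.0002857²) = 0.024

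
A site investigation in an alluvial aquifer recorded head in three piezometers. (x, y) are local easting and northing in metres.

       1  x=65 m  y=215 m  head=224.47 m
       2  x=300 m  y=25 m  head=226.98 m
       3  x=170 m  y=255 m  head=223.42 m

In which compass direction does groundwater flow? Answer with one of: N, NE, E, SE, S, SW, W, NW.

With h = a·x + b·y + c and 1 as origin, the differences give:
  235·a + (-190)·b = +2.51
  105·a + 40·b = -1.05
Eliminate b (×40 and ×(-190), subtract): 29350·a = -99.100 → a = ∂h/∂x = -0.003376
Back-substitute: b = ∂h/∂y = -0.01739.
Flow = −∇h = (+0.003376 east, +0.01739 north), which points north.

N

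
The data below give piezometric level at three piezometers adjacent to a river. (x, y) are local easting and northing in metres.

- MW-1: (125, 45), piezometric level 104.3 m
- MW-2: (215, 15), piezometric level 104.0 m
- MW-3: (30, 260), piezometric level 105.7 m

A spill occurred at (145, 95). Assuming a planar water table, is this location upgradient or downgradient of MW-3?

downgradient

Taking MW-1 as reference: MW-2−MW-1 = (90, -30, -0.3); MW-3−MW-1 = (-95, 215, +1.4).
Solve a·Δx + b·Δy = Δh: det = 90·215 − (-95)·(-30) = 16500.
∂h/∂x = [(-0.3)·215 − (+1.4)·(-30)] / 16500 = -0.001364
∂h/∂y = [90·(+1.4) − (-95)·(-0.3)] / 16500 = +0.005909
Head at (145, 95) = 104.3 + (-0.001364)·(20) + (+0.005909)·(50) = 104.57 m.
That is lower than the 105.7 m at MW-3, so the point is downgradient.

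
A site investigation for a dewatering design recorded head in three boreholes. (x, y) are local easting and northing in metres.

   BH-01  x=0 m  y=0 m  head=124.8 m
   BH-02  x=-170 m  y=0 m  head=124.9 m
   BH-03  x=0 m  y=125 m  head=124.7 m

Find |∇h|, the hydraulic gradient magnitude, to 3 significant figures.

∂h/∂x = (124.9 − 124.8) / (-170 − 0) = -0.0005882
∂h/∂y = (124.7 − 124.8) / (125 − 0) = -0.0008000
|∇h| = √(-0.0005882² + -0.0008000²) = 0.000993

0.000993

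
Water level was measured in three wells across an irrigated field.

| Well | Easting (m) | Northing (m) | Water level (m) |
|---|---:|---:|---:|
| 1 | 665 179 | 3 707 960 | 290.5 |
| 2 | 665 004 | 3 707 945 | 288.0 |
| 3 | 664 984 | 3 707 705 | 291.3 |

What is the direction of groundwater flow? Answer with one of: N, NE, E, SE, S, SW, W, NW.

NW

Differences from 1: to 2 (Δx, Δy, Δh) = (-175, -15, -2.5); to 3 = (-195, -255, +0.8).
Determinant of the coordinate differences = (-175)·(-255) − (-195)·(-15) = 41700.
∂h/∂x = [(-2.5)·(-255) − (+0.8)·(-15)] / 41700 = +0.01558
∂h/∂y = [(-175)·(+0.8) − (-195)·(-2.5)] / 41700 = -0.01505
Flow = −∇h = (-0.01558 east, +0.01505 north), which points northwest.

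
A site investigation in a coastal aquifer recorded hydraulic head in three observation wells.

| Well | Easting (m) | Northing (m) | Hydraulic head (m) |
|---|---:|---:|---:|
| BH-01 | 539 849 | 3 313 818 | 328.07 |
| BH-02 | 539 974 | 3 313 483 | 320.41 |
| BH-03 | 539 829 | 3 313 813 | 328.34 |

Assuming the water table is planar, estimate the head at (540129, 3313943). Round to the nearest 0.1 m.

Differences from BH-01: to BH-02 (Δx, Δy, Δh) = (125, -335, -7.66); to BH-03 = (-20, -5, +0.27).
Determinant of the coordinate differences = 125·(-5) − (-20)·(-335) = -7325.
∂h/∂x = [(-7.66)·(-5) − (+0.27)·(-335)] / -7325 = -0.01758
∂h/∂y = [125·(+0.27) − (-20)·(-7.66)] / -7325 = +0.01631
h(540129, 3313943) = 328.07 + (-0.01758)·(280) + (+0.01631)·(125) = 328.07 -4.922 +2.038 = 325.187 m.

325.2 m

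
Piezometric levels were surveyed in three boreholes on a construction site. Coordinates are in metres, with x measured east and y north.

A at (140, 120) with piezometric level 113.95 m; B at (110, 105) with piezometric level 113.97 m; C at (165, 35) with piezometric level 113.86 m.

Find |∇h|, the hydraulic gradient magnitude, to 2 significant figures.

0.0013

Differences from A: to B (Δx, Δy, Δh) = (-30, -15, +0.02); to C = (25, -85, -0.09).
Solve a·Δx + b·Δy = Δh: det = (-30)·(-85) − 25·(-15) = 2925.
∂h/∂x = [(+0.02)·(-85) − (-0.09)·(-15)] / 2925 = -0.001043
∂h/∂y = [(-30)·(-0.09) − 25·(+0.02)] / 2925 = +0.0007521
|∇h| = √(-0.001043² + 0.0007521²) = 0.001286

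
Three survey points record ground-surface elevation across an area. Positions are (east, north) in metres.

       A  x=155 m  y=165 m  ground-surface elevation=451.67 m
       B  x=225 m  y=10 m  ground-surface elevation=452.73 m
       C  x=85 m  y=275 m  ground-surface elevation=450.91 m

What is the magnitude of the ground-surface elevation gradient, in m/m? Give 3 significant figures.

With z = a·x + b·y + c and A as origin, the differences give:
  70·a + (-155)·b = +1.06
  (-70)·a + 110·b = -0.76
Eliminate b (×110 and ×(-155), subtract): -3150·a = -1.200 → a = ∂z/∂x = +0.0003810
Back-substitute: b = ∂z/∂y = -0.006667.
|∇f| = √(0.0003810² + -0.006667²) = 0.006678 m/m

0.00668 m/m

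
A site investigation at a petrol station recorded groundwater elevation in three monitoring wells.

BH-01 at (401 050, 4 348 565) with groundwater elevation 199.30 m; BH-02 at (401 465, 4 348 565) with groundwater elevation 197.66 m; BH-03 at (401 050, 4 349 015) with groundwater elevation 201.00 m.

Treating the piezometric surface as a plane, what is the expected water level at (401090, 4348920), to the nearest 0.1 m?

200.5 m

∂h/∂x = (197.66 − 199.30) / (401465 − 401050) = -0.003952
∂h/∂y = (201.00 − 199.30) / (4349015 − 4348565) = +0.003778
h(401090, 4348920) = 199.30 + (-0.003952)·(40) + (+0.003778)·(355) = 199.30 -0.158 +1.341 = 200.483 m.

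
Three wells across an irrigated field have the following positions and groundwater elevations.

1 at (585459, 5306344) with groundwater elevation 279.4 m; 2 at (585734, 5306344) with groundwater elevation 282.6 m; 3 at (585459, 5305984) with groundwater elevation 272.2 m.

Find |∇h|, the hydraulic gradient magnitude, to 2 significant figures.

0.023

∂h/∂x = (282.6 − 279.4) / (585734 − 585459) = +0.01164
∂h/∂y = (272.2 − 279.4) / (5305984 − 5306344) = +0.02000
|∇h| = √(0.01164² + 0.02000²) = 0.02314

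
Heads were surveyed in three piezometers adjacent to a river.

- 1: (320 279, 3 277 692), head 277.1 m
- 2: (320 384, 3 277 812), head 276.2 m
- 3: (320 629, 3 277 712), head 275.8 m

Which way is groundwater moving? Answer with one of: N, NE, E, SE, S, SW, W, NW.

Three-point gradient (reference 1): Δ to 2 = (105, 120, -0.9), Δ to 3 = (350, 20, -1.3).
∂h/∂x = -0.003459, ∂h/∂y = -0.004474 (det = -39900).
Flow = −∇h = (+0.003459 east, +0.004474 north), which points northeast.

NE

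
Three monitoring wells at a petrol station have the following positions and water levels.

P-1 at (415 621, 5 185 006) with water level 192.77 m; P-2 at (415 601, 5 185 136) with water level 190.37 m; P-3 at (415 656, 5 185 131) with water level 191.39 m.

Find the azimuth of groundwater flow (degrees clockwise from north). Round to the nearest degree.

Taking P-1 as reference: P-2−P-1 = (-20, 130, -2.40); P-3−P-1 = (35, 125, -1.38).
Determinant of the coordinate differences = (-20)·125 − 35·130 = -7050.
∂h/∂x = [(-2.40)·125 − (-1.38)·130] / -7050 = +0.01711
∂h/∂y = [(-20)·(-1.38) − 35·(-2.40)] / -7050 = -0.01583
Flow direction (−∇h) has components (-0.01711 E, +0.01583 N).
Azimuth = atan2(E, N) = atan2(-0.01711, +0.01583) = 312.8° ≈ 313°.

313°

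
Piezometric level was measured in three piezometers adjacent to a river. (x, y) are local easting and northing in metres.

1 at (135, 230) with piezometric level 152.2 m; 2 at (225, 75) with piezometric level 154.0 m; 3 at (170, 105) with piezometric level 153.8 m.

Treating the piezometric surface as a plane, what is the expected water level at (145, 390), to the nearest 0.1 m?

149.9 m

With h = a·x + b·y + c and 1 as origin, the differences give:
  90·a + (-155)·b = +1.8
  35·a + (-125)·b = +1.6
Eliminate b (×(-125) and ×(-155), subtract): -5825·a = 23.00 → a = ∂h/∂x = -0.003948
Back-substitute: b = ∂h/∂y = -0.01391.
h(145, 390) = 152.2 + (-0.003948)·(10) + (-0.01391)·(160) = 152.2 -0.039 -2.225 = 149.936 m.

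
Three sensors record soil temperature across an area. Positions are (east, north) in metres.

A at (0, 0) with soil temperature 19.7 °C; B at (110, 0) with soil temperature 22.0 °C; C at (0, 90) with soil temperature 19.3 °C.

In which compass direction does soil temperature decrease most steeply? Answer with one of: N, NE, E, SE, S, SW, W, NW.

W

∂T/∂x = (22.0 − 19.7) / (110 − 0) = +0.02091
∂T/∂y = (19.3 − 19.7) / (90 − 0) = -0.004444
Steepest decrease is along −∇f = (-0.02091 E, +0.004444 N) → west.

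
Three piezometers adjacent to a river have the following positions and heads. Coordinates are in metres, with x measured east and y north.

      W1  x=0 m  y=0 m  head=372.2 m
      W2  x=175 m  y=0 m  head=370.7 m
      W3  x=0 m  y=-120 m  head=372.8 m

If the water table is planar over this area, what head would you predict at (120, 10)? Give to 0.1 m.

371.1 m

∂h/∂x = (370.7 − 372.2) / (175 − 0) = -0.008571
∂h/∂y = (372.8 − 372.2) / (-120 − 0) = -0.005000
h(120, 10) = 372.2 + (-0.008571)·(120) + (-0.005000)·(10) = 372.2 -1.029 -0.050 = 371.121 m.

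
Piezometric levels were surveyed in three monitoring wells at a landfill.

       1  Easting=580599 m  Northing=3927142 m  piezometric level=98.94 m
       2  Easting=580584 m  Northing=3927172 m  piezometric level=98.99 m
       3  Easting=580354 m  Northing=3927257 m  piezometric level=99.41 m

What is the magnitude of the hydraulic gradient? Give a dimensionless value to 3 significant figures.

0.00175

With h = a·x + b·y + c and 1 as origin, the differences give:
  (-15)·a + 30·b = +0.05
  (-245)·a + 115·b = +0.47
Eliminate b (×115 and ×30, subtract): 5625·a = -8.350 → a = ∂h/∂x = -0.001484
Back-substitute: b = ∂h/∂y = +0.0009244.
|∇h| = √(-0.001484² + 0.0009244²) = 0.001748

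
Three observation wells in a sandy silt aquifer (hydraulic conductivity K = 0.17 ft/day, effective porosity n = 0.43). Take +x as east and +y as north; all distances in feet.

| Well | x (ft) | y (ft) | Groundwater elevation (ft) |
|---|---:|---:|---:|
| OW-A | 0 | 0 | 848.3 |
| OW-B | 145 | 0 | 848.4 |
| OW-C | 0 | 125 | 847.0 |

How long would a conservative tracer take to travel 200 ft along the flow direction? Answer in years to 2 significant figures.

∂h/∂x = (848.4 − 848.3) / (145 − 0) = +0.0006897
∂h/∂y = (847.0 − 848.3) / (125 − 0) = -0.01040
|∇h| = √(0.0006897² + -0.01040²) = 0.01042
Seepage velocity v = K·i/n = 0.17 × 0.01042 / 0.43 = 0.00412 ft/day.
t = 200 / 0.00412 = 4.854e+04 days = 133 years.

130 years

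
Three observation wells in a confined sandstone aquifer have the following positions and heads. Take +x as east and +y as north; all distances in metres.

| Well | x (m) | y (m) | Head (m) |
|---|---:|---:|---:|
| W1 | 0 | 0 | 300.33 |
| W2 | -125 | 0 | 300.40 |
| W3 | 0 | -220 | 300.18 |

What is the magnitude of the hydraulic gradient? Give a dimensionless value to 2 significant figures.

∂h/∂x = (300.40 − 300.33) / (-125 − 0) = -0.0005600
∂h/∂y = (300.18 − 300.33) / (-220 − 0) = +0.0006818
|∇h| = √(-0.0005600² + 0.0006818²) = 0.0008823

0.00088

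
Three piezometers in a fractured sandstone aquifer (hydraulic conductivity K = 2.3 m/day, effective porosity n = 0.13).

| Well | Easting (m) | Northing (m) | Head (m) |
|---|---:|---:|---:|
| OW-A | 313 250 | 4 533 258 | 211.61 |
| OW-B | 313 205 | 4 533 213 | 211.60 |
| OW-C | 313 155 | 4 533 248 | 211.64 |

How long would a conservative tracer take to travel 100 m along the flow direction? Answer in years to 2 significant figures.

22 years

Differences from OW-A: to OW-B (Δx, Δy, Δh) = (-45, -45, -0.01); to OW-C = (-95, -10, +0.03).
Solve a·Δx + b·Δy = Δh: det = (-45)·(-10) − (-95)·(-45) = -3825.
∂h/∂x = [(-0.01)·(-10) − (+0.03)·(-45)] / -3825 = -0.0003791
∂h/∂y = [(-45)·(+0.03) − (-95)·(-0.01)] / -3825 = +0.0006013
|∇h| = √(-0.0003791² + 0.0006013²) = 0.0007108
Seepage velocity v = K·i/n = 2.3 × 0.0007108 / 0.13 = 0.01258 m/day.
t = 100 / 0.01258 = 7949 days = 21.8 years.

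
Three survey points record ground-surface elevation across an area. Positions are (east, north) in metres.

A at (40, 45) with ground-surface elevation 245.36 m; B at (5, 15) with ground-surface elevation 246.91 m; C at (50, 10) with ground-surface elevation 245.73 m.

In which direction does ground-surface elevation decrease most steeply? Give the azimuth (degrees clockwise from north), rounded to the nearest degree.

Taking A as reference: B−A = (-35, -30, +1.55); C−A = (10, -35, +0.37).
Determinant of the coordinate differences = (-35)·(-35) − 10·(-30) = 1525.
∂z/∂x = [(+1.55)·(-35) − (+0.37)·(-30)] / 1525 = -0.02830
∂z/∂y = [(-35)·(+0.37) − 10·(+1.55)] / 1525 = -0.01866
Steepest decrease is along −∇f: components (+0.02830 E, +0.01866 N).
Azimuth = atan2(+0.02830, +0.01866) = 56.6° ≈ 057°.

057°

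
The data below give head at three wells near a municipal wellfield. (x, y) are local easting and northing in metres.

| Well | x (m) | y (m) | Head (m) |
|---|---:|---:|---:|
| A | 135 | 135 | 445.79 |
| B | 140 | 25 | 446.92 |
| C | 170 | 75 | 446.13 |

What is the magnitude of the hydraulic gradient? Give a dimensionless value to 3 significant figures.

0.0137

Taking A as reference: B−A = (5, -110, +1.13); C−A = (35, -60, +0.34).
Determinant of the coordinate differences = 5·(-60) − 35·(-110) = 3550.
∂h/∂x = [(+1.13)·(-60) − (+0.34)·(-110)] / 3550 = -0.008563
∂h/∂y = [5·(+0.34) − 35·(+1.13)] / 3550 = -0.01066
|∇h| = √(-0.008563² + -0.01066²) = 0.01367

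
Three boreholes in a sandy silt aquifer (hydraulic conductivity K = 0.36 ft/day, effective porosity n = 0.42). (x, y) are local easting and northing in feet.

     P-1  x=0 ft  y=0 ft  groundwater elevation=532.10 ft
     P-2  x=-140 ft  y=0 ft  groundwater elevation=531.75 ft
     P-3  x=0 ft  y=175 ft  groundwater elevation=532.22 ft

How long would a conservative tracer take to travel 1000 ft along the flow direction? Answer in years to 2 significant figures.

1200 years

∂h/∂x = (531.75 − 532.10) / (-140 − 0) = +0.002500
∂h/∂y = (532.22 − 532.10) / (175 − 0) = +0.0006857
|∇h| = √(0.002500² + 0.0006857²) = 0.002592
Seepage velocity v = K·i/n = 0.36 × 0.002592 / 0.42 = 0.002222 ft/day.
t = 1000 / 0.002222 = 4.5e+05 days = 1.23e+03 years.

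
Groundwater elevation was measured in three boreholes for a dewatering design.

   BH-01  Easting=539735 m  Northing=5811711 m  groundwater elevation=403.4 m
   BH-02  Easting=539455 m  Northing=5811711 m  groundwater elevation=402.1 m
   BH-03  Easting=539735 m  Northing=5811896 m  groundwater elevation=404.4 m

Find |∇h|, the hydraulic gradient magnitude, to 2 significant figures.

∂h/∂x = (402.1 − 403.4) / (539455 − 539735) = +0.004643
∂h/∂y = (404.4 − 403.4) / (5811896 − 5811711) = +0.005405
|∇h| = √(0.004643² + 0.005405²) = 0.007125

0.0071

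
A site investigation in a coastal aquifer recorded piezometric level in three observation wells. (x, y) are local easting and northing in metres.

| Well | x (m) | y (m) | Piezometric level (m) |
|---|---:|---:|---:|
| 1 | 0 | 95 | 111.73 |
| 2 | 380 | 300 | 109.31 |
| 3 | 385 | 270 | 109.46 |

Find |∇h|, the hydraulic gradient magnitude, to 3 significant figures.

0.00650

Differences from 1: to 2 (Δx, Δy, Δh) = (380, 205, -2.42); to 3 = (385, 175, -2.27).
Solve a·Δx + b·Δy = Δh: det = 380·175 − 385·205 = -12425.
∂h/∂x = [(-2.42)·175 − (-2.27)·205] / -12425 = -0.003368
∂h/∂y = [380·(-2.27) − 385·(-2.42)] / -12425 = -0.005561
|∇h| = √(-0.003368² + -0.005561²) = 0.006501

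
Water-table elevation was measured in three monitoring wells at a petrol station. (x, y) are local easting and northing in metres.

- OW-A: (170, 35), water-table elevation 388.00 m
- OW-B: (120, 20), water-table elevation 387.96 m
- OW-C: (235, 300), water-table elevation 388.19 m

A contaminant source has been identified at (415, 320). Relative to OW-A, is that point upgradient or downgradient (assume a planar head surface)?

upgradient

Three-point gradient (reference OW-A): Δ to OW-B = (-50, -15, -0.04), Δ to OW-C = (65, 265, +0.19).
∂h/∂x = +0.0006314, ∂h/∂y = +0.0005621 (det = -12275).
Head at (415, 320) = 388.00 + (+0.0006314)·(245) + (+0.0005621)·(285) = 388.31 m.
That is higher than the 388.00 m at OW-A, so the point is upgradient.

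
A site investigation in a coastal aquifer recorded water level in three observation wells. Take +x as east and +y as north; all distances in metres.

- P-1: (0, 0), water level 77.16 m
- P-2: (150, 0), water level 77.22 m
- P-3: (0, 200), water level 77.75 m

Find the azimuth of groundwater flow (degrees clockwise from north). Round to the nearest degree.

∂h/∂x = (77.22 − 77.16) / (150 − 0) = +0.0004000
∂h/∂y = (77.75 − 77.16) / (200 − 0) = +0.002950
Flow direction (−∇h) has components (-0.0004000 E, -0.002950 N).
Azimuth = atan2(E, N) = atan2(-0.0004000, -0.002950) = 187.7° ≈ 188°.

188°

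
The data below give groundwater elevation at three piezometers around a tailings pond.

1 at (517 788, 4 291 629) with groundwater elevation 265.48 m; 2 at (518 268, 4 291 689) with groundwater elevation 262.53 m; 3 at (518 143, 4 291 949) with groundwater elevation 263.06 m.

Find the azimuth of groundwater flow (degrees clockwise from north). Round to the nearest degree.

082°

Differences from 1: to 2 (Δx, Δy, Δh) = (480, 60, -2.95); to 3 = (355, 320, -2.42).
Solve a·Δx + b·Δy = Δh: det = 480·320 − 355·60 = 132300.
∂h/∂x = [(-2.95)·320 − (-2.42)·60] / 132300 = -0.006038
∂h/∂y = [480·(-2.42) − 355·(-2.95)] / 132300 = -0.0008643
Flow direction (−∇h) has components (+0.006038 E, +0.0008643 N).
Azimuth = atan2(E, N) = atan2(+0.006038, +0.0008643) = 81.9° ≈ 082°.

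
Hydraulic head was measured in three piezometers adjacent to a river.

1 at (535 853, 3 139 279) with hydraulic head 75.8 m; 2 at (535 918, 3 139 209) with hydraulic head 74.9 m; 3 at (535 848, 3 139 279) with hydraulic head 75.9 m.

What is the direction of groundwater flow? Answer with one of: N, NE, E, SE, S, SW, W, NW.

With h = a·x + b·y + c and 1 as origin, the differences give:
  65·a + (-70)·b = -0.9
  (-5)·a + 0·b = +0.1
Eliminate b (×0 and ×(-70), subtract): -350·a = 7.00 → a = ∂h/∂x = -0.02000
Back-substitute: b = ∂h/∂y = -0.005714.
Flow = −∇h = (+0.02000 east, +0.005714 north), which points east.

E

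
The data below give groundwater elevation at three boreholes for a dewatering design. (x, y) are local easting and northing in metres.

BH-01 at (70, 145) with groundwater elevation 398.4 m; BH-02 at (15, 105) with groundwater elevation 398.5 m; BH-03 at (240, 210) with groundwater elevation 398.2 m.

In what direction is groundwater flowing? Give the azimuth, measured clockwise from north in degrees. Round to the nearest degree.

014°

Three-point gradient (reference BH-01): Δ to BH-02 = (-55, -40, +0.1), Δ to BH-03 = (170, 65, -0.2).
∂h/∂x = -0.0004651, ∂h/∂y = -0.001860 (det = 3225).
Flow direction (−∇h) has components (+0.0004651 E, +0.001860 N).
Azimuth = atan2(E, N) = atan2(+0.0004651, +0.001860) = 14.0° ≈ 014°.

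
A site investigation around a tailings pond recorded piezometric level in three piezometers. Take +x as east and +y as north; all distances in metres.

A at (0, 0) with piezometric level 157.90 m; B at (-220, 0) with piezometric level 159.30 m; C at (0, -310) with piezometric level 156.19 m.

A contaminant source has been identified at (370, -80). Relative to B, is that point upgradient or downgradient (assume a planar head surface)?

downgradient

∂h/∂x = (159.30 − 157.90) / (-220 − 0) = -0.006364
∂h/∂y = (156.19 − 157.90) / (-310 − 0) = +0.005516
Head at (370, -80) = 157.90 + (-0.006364)·(370) + (+0.005516)·(-80) = 155.10 m.
That is lower than the 159.30 m at B, so the point is downgradient.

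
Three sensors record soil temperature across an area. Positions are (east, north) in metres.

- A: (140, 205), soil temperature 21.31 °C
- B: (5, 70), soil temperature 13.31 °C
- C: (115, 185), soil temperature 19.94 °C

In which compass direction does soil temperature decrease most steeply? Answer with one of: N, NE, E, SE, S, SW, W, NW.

SW

With T = a·x + b·y + c and A as origin, the differences give:
  (-135)·a + (-135)·b = -8.00
  (-25)·a + (-20)·b = -1.37
Eliminate b (×(-20) and ×(-135), subtract): -675·a = -24.950 → a = ∂T/∂x = +0.03696
Back-substitute: b = ∂T/∂y = +0.02230.
Steepest decrease is along −∇f = (-0.03696 E, -0.02230 N) → southwest.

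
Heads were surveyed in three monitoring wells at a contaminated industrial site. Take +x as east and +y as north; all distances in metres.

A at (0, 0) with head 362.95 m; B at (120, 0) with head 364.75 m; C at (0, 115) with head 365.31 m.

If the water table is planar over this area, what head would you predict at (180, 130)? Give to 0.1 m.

368.3 m

∂h/∂x = (364.75 − 362.95) / (120 − 0) = +0.01500
∂h/∂y = (365.31 − 362.95) / (115 − 0) = +0.02052
h(180, 130) = 362.95 + (+0.01500)·(180) + (+0.02052)·(130) = 362.95 +2.700 +2.668 = 368.318 m.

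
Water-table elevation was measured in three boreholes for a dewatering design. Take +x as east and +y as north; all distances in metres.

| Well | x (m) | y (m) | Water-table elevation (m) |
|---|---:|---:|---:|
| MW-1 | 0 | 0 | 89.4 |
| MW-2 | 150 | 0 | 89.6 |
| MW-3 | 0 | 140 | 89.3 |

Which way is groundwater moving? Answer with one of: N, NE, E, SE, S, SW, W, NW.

∂h/∂x = (89.6 − 89.4) / (150 − 0) = +0.001333
∂h/∂y = (89.3 − 89.4) / (140 − 0) = -0.0007143
Flow = −∇h = (-0.001333 east, +0.0007143 north), which points northwest.

NW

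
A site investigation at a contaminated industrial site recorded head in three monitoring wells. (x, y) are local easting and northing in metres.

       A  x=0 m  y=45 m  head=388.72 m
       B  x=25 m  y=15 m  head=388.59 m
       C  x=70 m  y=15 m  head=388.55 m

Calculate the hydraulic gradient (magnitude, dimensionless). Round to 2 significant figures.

0.0037

Taking A as reference: B−A = (25, -30, -0.13); C−A = (70, -30, -0.17).
Solve a·Δx + b·Δy = Δh: det = 25·(-30) − 70·(-30) = 1350.
∂h/∂x = [(-0.13)·(-30) − (-0.17)·(-30)] / 1350 = -0.0008889
∂h/∂y = [25·(-0.17) − 70·(-0.13)] / 1350 = +0.003593
|∇h| = √(-0.0008889² + 0.003593²) = 0.003701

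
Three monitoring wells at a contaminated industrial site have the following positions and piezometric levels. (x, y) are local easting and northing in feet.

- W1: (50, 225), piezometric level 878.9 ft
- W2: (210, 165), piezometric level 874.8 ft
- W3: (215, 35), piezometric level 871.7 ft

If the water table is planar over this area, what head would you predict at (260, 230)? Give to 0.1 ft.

Differences from W1: to W2 (Δx, Δy, Δh) = (160, -60, -4.1); to W3 = (165, -190, -7.2).
Solve a·Δx + b·Δy = Δh: det = 160·(-190) − 165·(-60) = -20500.
∂h/∂x = [(-4.1)·(-190) − (-7.2)·(-60)] / -20500 = -0.01693
∂h/∂y = [160·(-7.2) − 165·(-4.1)] / -20500 = +0.02320
h(260, 230) = 878.9 + (-0.01693)·(210) + (+0.02320)·(5) = 878.9 -3.555 +0.116 = 875.461 ft.

875.5 ft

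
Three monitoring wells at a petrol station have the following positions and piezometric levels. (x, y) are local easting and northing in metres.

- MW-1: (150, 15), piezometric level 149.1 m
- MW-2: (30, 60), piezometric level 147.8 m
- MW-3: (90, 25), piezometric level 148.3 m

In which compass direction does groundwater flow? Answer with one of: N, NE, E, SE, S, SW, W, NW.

SW

Differences from MW-1: to MW-2 (Δx, Δy, Δh) = (-120, 45, -1.3); to MW-3 = (-60, 10, -0.8).
Solve a·Δx + b·Δy = Δh: det = (-120)·10 − (-60)·45 = 1500.
∂h/∂x = [(-1.3)·10 − (-0.8)·45] / 1500 = +0.01533
∂h/∂y = [(-120)·(-0.8) − (-60)·(-1.3)] / 1500 = +0.01200
Flow = −∇h = (-0.01533 east, -0.01200 north), which points southwest.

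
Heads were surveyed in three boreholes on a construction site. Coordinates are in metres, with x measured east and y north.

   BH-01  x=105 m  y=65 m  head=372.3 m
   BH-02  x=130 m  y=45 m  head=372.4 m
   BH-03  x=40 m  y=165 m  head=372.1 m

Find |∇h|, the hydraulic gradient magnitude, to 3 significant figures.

0.00515

Three-point gradient (reference BH-01): Δ to BH-02 = (25, -20, +0.1), Δ to BH-03 = (-65, 100, -0.2).
∂h/∂x = +0.005000, ∂h/∂y = +0.001250 (det = 1200).
|∇h| = √(0.005000² + 0.001250²) = 0.005154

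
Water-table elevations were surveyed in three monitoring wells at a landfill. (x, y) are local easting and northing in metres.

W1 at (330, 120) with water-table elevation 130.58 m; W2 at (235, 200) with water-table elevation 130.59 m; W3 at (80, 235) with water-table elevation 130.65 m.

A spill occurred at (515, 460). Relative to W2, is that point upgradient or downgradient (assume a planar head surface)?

Taking W1 as reference: W2−W1 = (-95, 80, +0.01); W3−W1 = (-250, 115, +0.07).
Solve a·Δx + b·Δy = Δh: det = (-95)·115 − (-250)·80 = 9075.
∂h/∂x = [(+0.01)·115 − (+0.07)·80] / 9075 = -0.0004904
∂h/∂y = [(-95)·(+0.07) − (-250)·(+0.01)] / 9075 = -0.0004573
Head at (515, 460) = 130.58 + (-0.0004904)·(185) + (-0.0004573)·(340) = 130.33 m.
That is lower than the 130.59 m at W2, so the point is downgradient.

downgradient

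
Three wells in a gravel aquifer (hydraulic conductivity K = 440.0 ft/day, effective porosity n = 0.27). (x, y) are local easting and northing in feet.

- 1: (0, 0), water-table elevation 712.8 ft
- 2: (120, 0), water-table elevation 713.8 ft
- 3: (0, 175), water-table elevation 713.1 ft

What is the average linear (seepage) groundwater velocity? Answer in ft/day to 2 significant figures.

∂h/∂x = (713.8 − 712.8) / (120 − 0) = +0.008333
∂h/∂y = (713.1 − 712.8) / (175 − 0) = +0.001714
|∇h| = √(0.008333² + 0.001714²) = 0.008507
Seepage velocity v = K·i/n = 440.0 × 0.008507 / 0.27 = 13.86 ft/day.

14 ft/day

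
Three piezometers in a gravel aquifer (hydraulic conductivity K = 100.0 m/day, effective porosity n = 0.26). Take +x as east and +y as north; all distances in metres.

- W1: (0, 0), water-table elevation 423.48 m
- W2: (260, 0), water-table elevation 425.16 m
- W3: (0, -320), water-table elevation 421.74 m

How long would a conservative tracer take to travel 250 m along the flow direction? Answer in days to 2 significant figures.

77 days

∂h/∂x = (425.16 − 423.48) / (260 − 0) = +0.006462
∂h/∂y = (421.74 − 423.48) / (-320 − 0) = +0.005438
|∇h| = √(0.006462² + 0.005438²) = 0.008446
Seepage velocity v = K·i/n = 100.0 × 0.008446 / 0.26 = 3.248 m/day.
t = 250 / 3.248 = 76.97 days.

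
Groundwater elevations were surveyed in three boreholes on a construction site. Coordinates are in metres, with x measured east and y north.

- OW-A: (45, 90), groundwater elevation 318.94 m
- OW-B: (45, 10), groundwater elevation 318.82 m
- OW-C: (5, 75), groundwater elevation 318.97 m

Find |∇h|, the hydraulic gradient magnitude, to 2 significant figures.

Differences from OW-A: to OW-B (Δx, Δy, Δh) = (0, -80, -0.12); to OW-C = (-40, -15, +0.03).
Solve a·Δx + b·Δy = Δh: det = 0·(-15) − (-40)·(-80) = -3200.
∂h/∂x = [(-0.12)·(-15) − (+0.03)·(-80)] / -3200 = -0.001313
∂h/∂y = [0·(+0.03) − (-40)·(-0.12)] / -3200 = +0.001500
|∇h| = √(-0.001313² + 0.001500²) = 0.001993

0.0020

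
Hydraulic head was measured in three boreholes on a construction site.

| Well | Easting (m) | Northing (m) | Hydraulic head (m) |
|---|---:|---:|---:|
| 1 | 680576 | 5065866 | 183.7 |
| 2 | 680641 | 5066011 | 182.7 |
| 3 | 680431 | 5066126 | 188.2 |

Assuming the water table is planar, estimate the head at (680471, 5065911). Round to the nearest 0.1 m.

186.4 m

With h = a·x + b·y + c and 1 as origin, the differences give:
  65·a + 145·b = -1.0
  (-145)·a + 260·b = +4.5
Eliminate b (×260 and ×145, subtract): 37925·a = -912.50 → a = ∂h/∂x = -0.02406
Back-substitute: b = ∂h/∂y = +0.003889.
h(680471, 5065911) = 183.7 + (-0.02406)·(-105) + (+0.003889)·(45) = 183.7 +2.526 +0.175 = 186.401 m.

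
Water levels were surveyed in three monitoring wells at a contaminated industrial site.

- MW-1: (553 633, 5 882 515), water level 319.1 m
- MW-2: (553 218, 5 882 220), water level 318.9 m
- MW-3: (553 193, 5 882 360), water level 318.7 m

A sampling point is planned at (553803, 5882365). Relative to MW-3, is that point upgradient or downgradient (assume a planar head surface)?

upgradient

Taking MW-1 as reference: MW-2−MW-1 = (-415, -295, -0.2); MW-3−MW-1 = (-440, -155, -0.4).
Solve a·Δx + b·Δy = Δh: det = (-415)·(-155) − (-440)·(-295) = -65475.
∂h/∂x = [(-0.2)·(-155) − (-0.4)·(-295)] / -65475 = +0.001329
∂h/∂y = [(-415)·(-0.4) − (-440)·(-0.2)] / -65475 = -0.001191
Head at (553803, 5882365) = 319.1 + (+0.001329)·(170) + (-0.001191)·(-150) = 319.50 m.
That is higher than the 318.7 m at MW-3, so the point is upgradient.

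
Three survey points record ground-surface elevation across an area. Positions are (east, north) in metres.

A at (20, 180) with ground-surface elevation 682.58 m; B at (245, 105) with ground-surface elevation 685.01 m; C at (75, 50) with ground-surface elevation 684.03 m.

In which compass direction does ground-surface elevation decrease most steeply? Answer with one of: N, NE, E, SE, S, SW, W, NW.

With z = a·x + b·y + c and A as origin, the differences give:
  225·a + (-75)·b = +2.43
  55·a + (-130)·b = +1.45
Eliminate b (×(-130) and ×(-75), subtract): -25125·a = -207.150 → a = ∂z/∂x = +0.008245
Back-substitute: b = ∂z/∂y = -0.007666.
Steepest decrease is along −∇f = (-0.008245 E, +0.007666 N) → northwest.

NW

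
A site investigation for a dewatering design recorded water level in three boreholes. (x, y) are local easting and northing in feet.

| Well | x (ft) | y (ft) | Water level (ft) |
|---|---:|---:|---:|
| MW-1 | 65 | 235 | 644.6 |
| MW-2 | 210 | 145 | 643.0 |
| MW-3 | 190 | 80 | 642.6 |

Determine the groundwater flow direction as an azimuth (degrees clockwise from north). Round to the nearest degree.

143°

With h = a·x + b·y + c and MW-1 as origin, the differences give:
  145·a + (-90)·b = -1.6
  125·a + (-155)·b = -2.0
Eliminate b (×(-155) and ×(-90), subtract): -11225·a = 68.00 → a = ∂h/∂x = -0.006058
Back-substitute: b = ∂h/∂y = +0.008018.
Flow direction (−∇h) has components (+0.006058 E, -0.008018 N).
Azimuth = atan2(E, N) = atan2(+0.006058, -0.008018) = 142.9° ≈ 143°.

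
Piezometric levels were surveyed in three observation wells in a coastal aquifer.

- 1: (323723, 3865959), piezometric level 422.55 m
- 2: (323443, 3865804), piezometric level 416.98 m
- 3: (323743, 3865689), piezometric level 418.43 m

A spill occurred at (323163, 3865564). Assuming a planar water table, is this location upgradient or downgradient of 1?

downgradient

With h = a·x + b·y + c and 1 as origin, the differences give:
  (-280)·a + (-155)·b = -5.57
  20·a + (-270)·b = -4.12
Eliminate b (×(-270) and ×(-155), subtract): 78700·a = 865.300 → a = ∂h/∂x = +0.01099
Back-substitute: b = ∂h/∂y = +0.01607.
Head at (323163, 3865564) = 422.55 + (+0.01099)·(-560) + (+0.01607)·(-395) = 410.04 m.
That is lower than the 422.55 m at 1, so the point is downgradient.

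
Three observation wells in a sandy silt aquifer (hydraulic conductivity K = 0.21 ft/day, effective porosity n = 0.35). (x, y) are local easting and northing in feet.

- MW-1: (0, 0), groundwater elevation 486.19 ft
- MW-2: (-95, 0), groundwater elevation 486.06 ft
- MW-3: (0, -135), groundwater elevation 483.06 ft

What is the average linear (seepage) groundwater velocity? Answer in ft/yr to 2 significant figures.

5.1 ft/yr

∂h/∂x = (486.06 − 486.19) / (-95 − 0) = +0.001368
∂h/∂y = (483.06 − 486.19) / (-135 − 0) = +0.02319
|∇h| = √(0.001368² + 0.02319²) = 0.02323
Seepage velocity v = K·i/n = 0.21 × 0.02323 / 0.35 = 0.01394 ft/day = 5.092 ft/yr.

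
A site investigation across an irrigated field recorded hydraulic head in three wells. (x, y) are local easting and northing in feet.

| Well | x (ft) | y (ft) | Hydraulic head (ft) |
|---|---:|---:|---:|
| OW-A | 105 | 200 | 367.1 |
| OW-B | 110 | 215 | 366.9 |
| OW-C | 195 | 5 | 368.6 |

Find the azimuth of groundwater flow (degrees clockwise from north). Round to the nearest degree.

With h = a·x + b·y + c and OW-A as origin, the differences give:
  5·a + 15·b = -0.2
  90·a + (-195)·b = +1.5
Eliminate b (×(-195) and ×15, subtract): -2325·a = 16.50 → a = ∂h/∂x = -0.007097
Back-substitute: b = ∂h/∂y = -0.01097.
Flow direction (−∇h) has components (+0.007097 E, +0.01097 N).
Azimuth = atan2(E, N) = atan2(+0.007097, +0.01097) = 32.9° ≈ 033°.

033°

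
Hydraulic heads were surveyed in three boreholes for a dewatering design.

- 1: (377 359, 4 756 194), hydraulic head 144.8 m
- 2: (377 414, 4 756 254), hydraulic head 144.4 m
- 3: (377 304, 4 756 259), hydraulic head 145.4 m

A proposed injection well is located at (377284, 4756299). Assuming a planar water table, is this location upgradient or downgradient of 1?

Differences from 1: to 2 (Δx, Δy, Δh) = (55, 60, -0.4); to 3 = (-55, 65, +0.6).
Solve a·Δx + b·Δy = Δh: det = 55·65 − (-55)·60 = 6875.
∂h/∂x = [(-0.4)·65 − (+0.6)·60] / 6875 = -0.009018
∂h/∂y = [55·(+0.6) − (-55)·(-0.4)] / 6875 = +0.001600
Head at (377284, 4756299) = 144.8 + (-0.009018)·(-75) + (+0.001600)·(105) = 145.64 m.
That is higher than the 144.8 m at 1, so the point is upgradient.

upgradient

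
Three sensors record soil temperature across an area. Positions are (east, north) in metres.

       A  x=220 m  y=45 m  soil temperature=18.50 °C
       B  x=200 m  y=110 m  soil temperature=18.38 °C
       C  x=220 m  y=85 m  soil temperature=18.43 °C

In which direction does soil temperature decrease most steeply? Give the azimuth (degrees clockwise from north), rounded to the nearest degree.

350°

With T = a·x + b·y + c and A as origin, the differences give:
  (-20)·a + 65·b = -0.12
  0·a + 40·b = -0.07
Eliminate b (×40 and ×65, subtract): -800·a = -0.250 → a = ∂T/∂x = +0.0003125
Back-substitute: b = ∂T/∂y = -0.001750.
Steepest decrease is along −∇f: components (-0.0003125 E, +0.001750 N).
Azimuth = atan2(-0.0003125, +0.001750) = 349.9° ≈ 350°.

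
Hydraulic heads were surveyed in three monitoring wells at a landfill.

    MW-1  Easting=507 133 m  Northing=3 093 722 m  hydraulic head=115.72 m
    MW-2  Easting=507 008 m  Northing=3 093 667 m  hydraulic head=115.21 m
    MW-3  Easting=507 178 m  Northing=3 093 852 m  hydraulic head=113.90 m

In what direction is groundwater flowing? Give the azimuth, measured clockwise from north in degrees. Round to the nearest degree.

326°

Three-point gradient (reference MW-1): Δ to MW-2 = (-125, -55, -0.51), Δ to MW-3 = (45, 130, -1.82).
∂h/∂x = +0.01208, ∂h/∂y = -0.01818 (det = -13775).
Flow direction (−∇h) has components (-0.01208 E, +0.01818 N).
Azimuth = atan2(E, N) = atan2(-0.01208, +0.01818) = 326.4° ≈ 326°.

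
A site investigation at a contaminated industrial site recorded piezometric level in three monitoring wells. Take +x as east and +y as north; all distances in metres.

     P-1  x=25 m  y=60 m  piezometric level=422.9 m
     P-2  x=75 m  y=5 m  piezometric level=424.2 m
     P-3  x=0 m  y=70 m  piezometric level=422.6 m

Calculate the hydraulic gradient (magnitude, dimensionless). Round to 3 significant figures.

0.0204

With h = a·x + b·y + c and P-1 as origin, the differences give:
  50·a + (-55)·b = +1.3
  (-25)·a + 10·b = -0.3
Eliminate b (×10 and ×(-55), subtract): -875·a = -3.50 → a = ∂h/∂x = +0.004000
Back-substitute: b = ∂h/∂y = -0.02000.
|∇h| = √(0.004000² + -0.02000²) = 0.0204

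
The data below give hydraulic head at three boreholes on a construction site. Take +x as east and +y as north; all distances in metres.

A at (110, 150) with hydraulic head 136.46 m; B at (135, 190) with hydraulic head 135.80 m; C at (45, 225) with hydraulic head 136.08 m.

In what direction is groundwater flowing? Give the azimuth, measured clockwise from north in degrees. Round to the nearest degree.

033°

Differences from A: to B (Δx, Δy, Δh) = (25, 40, -0.66); to C = (-65, 75, -0.38).
Solve a·Δx + b·Δy = Δh: det = 25·75 − (-65)·40 = 4475.
∂h/∂x = [(-0.66)·75 − (-0.38)·40] / 4475 = -0.007665
∂h/∂y = [25·(-0.38) − (-65)·(-0.66)] / 4475 = -0.01171
Flow direction (−∇h) has components (+0.007665 E, +0.01171 N).
Azimuth = atan2(E, N) = atan2(+0.007665, +0.01171) = 33.2° ≈ 033°.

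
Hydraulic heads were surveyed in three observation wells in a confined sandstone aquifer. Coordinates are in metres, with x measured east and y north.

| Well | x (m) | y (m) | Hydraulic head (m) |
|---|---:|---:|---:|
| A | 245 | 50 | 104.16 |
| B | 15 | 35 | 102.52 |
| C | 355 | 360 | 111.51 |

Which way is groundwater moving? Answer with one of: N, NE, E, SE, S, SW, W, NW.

With h = a·x + b·y + c and A as origin, the differences give:
  (-230)·a + (-15)·b = -1.64
  110·a + 310·b = +7.35
Eliminate b (×310 and ×(-15), subtract): -69650·a = -398.150 → a = ∂h/∂x = +0.005716
Back-substitute: b = ∂h/∂y = +0.02168.
Flow = −∇h = (-0.005716 east, -0.02168 north), which points south.

S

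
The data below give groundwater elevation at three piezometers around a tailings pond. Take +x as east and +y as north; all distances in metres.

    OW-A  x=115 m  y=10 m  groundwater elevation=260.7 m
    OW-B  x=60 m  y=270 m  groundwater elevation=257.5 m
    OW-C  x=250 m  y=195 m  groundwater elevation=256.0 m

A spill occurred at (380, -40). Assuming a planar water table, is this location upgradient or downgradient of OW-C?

Taking OW-A as reference: OW-B−OW-A = (-55, 260, -3.2); OW-C−OW-A = (135, 185, -4.7).
Solve a·Δx + b·Δy = Δh: det = (-55)·185 − 135·260 = -45275.
∂h/∂x = [(-3.2)·185 − (-4.7)·260] / -45275 = -0.01391
∂h/∂y = [(-55)·(-4.7) − 135·(-3.2)] / -45275 = -0.01525
Head at (380, -40) = 260.7 + (-0.01391)·(265) + (-0.01525)·(-50) = 257.78 m.
That is higher than the 256.0 m at OW-C, so the point is upgradient.

upgradient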